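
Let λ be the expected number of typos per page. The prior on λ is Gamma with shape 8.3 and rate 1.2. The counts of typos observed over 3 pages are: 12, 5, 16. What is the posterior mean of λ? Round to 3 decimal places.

Posterior mean ≈ 9.833

Total count ∑xᵢ = 33 over n = 3 pages.
Gamma is conjugate to the Poisson likelihood: posterior is Gamma(shape = 8.3+33 = 41.3, rate = 1.2+3 = 4.2).
E[λ | data] = 41.3/4.2 = 9.833.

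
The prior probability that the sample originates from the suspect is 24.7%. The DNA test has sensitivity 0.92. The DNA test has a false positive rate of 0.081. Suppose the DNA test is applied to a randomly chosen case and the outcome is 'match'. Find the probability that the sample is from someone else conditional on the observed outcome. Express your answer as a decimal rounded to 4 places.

P(¬H | E) ≈ 0.2116

Write H for 'the sample originates from the suspect'. Prior odds H:¬H = 0.247/0.753 = 0.32802. For the 'match' outcome, the likelihood ratio is 0.92/0.081 = 11.358.
Posterior odds = 0.32802 × 11.358 = 3.7257, so P(H|E) = 3.7257/(1+3.7257) = 0.7884. Then P(¬H|E) = 1 − 0.7884 = 0.2116.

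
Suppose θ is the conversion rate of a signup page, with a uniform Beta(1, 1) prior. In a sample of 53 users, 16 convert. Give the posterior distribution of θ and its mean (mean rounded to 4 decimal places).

Observing 16 successes and 37 failures updates Beta(1, 1) by adding the success and failure counts to the two shape parameters: α = 1+16 = 17, β = 1+37 = 38.
Posterior mean = α/(α+β) = 17/55 = 0.3091.

Posterior: Beta(17, 38); mean ≈ 0.3091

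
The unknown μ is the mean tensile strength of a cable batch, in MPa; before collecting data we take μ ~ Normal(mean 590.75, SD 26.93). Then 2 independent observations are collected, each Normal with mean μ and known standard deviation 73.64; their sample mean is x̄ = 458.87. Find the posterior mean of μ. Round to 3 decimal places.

With known σ, the Normal prior is conjugate. Weight on the data is w = (n/σ²)/(n/σ² + 1/τ₀²) = 0.00036881/(0.00036881+0.00137888) = 0.21103.
Posterior mean = w·x̄ + (1−w)·μ₀ = 0.21103·458.87 + 0.78897·590.75 = 562.920.

Posterior mean ≈ 562.920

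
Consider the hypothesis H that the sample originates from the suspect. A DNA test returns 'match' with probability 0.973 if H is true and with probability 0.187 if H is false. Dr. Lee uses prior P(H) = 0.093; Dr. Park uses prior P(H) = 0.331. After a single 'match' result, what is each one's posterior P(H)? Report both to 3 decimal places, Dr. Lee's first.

P('+'|H) = 0.973, P('+'|¬H) = 0.187.
Dr. Lee: numerator 0.973·0.093 = 0.090489; evidence = 0.090489+0.187·0.907 = 0.26010; posterior = 0.348.
Dr. Park: numerator 0.973·0.331 = 0.32206; evidence = 0.32206+0.187·0.669 = 0.44717; posterior = 0.720.

Dr. Lee: 0.348; Dr. Park: 0.720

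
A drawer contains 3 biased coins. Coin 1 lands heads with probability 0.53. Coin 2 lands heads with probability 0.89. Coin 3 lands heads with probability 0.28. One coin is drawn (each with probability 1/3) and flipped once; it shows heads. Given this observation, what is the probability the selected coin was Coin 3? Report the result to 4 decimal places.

Tabulate prior·likelihood by source: [1] prior 0.333333, lik 0.53, product 0.1767; [2] prior 0.333333, lik 0.89, product 0.2967; [3] prior 0.333333, lik 0.28, product 0.09333.
Normalizing constant = 0.56667; the posterior for Coin 3 is its product over the sum, 0.09333/0.56667 = 0.1647.

Posterior probability ≈ 0.1647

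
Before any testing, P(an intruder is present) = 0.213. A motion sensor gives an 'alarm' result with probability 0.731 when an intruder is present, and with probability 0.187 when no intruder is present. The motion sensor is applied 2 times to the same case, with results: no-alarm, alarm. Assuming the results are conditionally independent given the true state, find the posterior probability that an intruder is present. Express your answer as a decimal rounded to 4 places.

Posterior P(H) ≈ 0.2593

Let H be the event that an intruder is present; start with P(H) = 0.213. P('alarm'|H) = 0.731, P('alarm'|¬H) = 0.187.
Update on result 1 ('no-alarm'): P(H) ← 0.269·0.2130 / (0.269·0.2130 + 0.813·0.7870) = 0.057297/0.69713 = 0.0822.
Update on result 2 ('alarm'): P(H) ← 0.731·0.0822 / (0.731·0.0822 + 0.187·0.9178) = 0.060081/0.23171 = 0.2593.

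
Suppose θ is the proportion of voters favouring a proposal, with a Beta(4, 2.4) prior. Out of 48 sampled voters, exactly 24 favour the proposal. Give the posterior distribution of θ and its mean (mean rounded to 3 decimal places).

Posterior: Beta(28, 26.4); mean ≈ 0.515

The binomial likelihood is conjugate to the Beta prior: with 24 successes and 24 failures, the posterior is Beta(4+24, 2.4+24) = Beta(28, 26.4).
E[θ | data] = 28/(28+26.4) = 0.515.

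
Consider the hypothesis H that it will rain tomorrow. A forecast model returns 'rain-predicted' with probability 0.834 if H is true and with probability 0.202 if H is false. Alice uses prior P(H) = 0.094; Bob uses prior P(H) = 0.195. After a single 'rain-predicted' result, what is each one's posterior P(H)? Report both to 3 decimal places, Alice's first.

P('+'|H) = 0.834, P('+'|¬H) = 0.202.
Alice: numerator 0.834·0.094 = 0.078396; evidence = 0.078396+0.202·0.906 = 0.26141; posterior = 0.300.
Bob: numerator 0.834·0.195 = 0.16263; evidence = 0.16263+0.202·0.805 = 0.32524; posterior = 0.500.

Alice: 0.300; Bob: 0.500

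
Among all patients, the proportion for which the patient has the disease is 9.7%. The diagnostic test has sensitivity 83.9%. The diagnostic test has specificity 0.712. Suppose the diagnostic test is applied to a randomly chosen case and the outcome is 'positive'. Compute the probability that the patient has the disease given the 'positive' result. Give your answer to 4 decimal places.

Write H for 'the patient has the disease'. Prior odds H:¬H = 0.097/0.903 = 0.10742. For the 'positive' outcome, the likelihood ratio is 0.839/0.288 = 2.9132.
Posterior odds = 0.10742 × 2.9132 = 0.31293, so P(H|E) = 0.31293/(1+0.31293) = 0.2383.

P(H | E) ≈ 0.2383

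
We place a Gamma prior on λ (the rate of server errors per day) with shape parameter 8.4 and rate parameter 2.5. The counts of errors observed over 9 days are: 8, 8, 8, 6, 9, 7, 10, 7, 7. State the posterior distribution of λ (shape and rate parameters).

Posterior: Gamma(shape=78.4, rate=11.5)

Total count ∑xᵢ = 70 over n = 9 days.
Gamma is conjugate to the Poisson likelihood: posterior is Gamma(shape = 8.4+70 = 78.4, rate = 2.5+9 = 11.5).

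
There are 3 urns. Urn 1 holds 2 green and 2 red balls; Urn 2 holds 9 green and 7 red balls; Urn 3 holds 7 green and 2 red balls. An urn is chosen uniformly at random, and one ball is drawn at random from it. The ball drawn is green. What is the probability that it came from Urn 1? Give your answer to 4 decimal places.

P(green|Urn 1) = 0.5; P(green|Urn 2) = 0.5625; P(green|Urn 3) = 0.7778.
Prior × likelihood for each source: 0.333333·0.5=0.1667, 0.333333·0.5625=0.1875, 0.333333·0.7778=0.2593. Summing gives P(green) = 0.61343.
P(Urn 1 | green) = 0.1667 / 0.61343 = 0.2717.

Posterior probability ≈ 0.2717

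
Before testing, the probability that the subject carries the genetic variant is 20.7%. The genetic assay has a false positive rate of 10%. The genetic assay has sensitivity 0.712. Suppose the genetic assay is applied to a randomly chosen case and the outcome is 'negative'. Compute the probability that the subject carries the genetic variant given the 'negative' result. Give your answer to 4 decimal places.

Write H for 'the subject carries the genetic variant'. Prior odds H:¬H = 0.207/0.793 = 0.26103. For the 'negative' outcome, the likelihood ratio is 0.288/0.9 = 0.32000.
Posterior odds = 0.26103 × 0.32000 = 0.083531, so P(H|E) = 0.083531/(1+0.083531) = 0.0771.

P(H | E) ≈ 0.0771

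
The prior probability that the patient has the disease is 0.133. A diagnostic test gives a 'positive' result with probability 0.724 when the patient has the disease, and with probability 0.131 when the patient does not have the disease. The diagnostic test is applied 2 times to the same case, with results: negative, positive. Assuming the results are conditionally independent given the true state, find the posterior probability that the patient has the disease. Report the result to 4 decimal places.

With H the event that the patient has the disease, the joint likelihood of the observed sequence is P(data|H) = 0.276·0.724 = 0.19982 and P(data|¬H) = 0.869·0.131 = 0.11384.
Bayes: P(H|data) = 0.133·0.19982 / (0.133·0.19982 + 0.867·0.11384) = 0.026577/0.12528 = 0.2121.

Posterior P(H) ≈ 0.2121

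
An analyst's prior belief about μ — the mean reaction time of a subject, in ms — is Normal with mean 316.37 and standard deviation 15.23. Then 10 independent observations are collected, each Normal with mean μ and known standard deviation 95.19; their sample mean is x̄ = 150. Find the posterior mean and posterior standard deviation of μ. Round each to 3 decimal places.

Posterior mean ≈ 282.462; posterior SD ≈ 13.590

Prior precision 1/τ₀² = 1/15.23² = 0.00431122; data precision n/σ² = 10/95.19² = 0.00110361.
Posterior precision = 0.00431122 + 0.00110361 = 0.00541483, giving posterior SD = 1/√0.00541483 = 13.590.
Posterior mean = (0.00431122·316.37 + 0.00110361·150) / 0.00541483 = 282.462.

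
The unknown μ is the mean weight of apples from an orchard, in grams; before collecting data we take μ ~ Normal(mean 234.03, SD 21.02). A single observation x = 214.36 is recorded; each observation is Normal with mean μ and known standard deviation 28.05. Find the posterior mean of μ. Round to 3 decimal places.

Posterior mean ≈ 226.956

With known σ, the Normal prior is conjugate. Weight on the data is w = (n/σ²)/(n/σ² + 1/τ₀²) = 0.00127097/(0.00127097+0.00226326) = 0.35962.
Posterior mean = w·x̄ + (1−w)·μ₀ = 0.35962·214.36 + 0.64038·234.03 = 226.956.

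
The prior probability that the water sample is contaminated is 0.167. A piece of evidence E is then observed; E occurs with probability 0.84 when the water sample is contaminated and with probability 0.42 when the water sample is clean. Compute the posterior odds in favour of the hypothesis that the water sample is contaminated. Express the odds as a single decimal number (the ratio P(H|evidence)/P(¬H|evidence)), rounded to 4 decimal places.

Prior odds = 0.167/(1−0.167) = 0.20048.
Likelihood ratio for E = 0.84/0.42 = 2.0000.
Posterior odds = prior odds × LR = 0.40096.

Posterior odds ≈ 0.4010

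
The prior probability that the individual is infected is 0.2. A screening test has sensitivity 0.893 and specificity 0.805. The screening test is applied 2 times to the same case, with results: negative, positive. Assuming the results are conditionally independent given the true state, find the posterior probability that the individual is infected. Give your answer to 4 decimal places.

Let H be the event that the individual is infected; start with P(H) = 0.2. P('positive'|H) = 0.893, P('positive'|¬H) = 0.195.
Update on result 1 ('negative'): P(H) ← 0.107·0.2000 / (0.107·0.2000 + 0.805·0.8000) = 0.021400/0.66540 = 0.0322.
Update on result 2 ('positive'): P(H) ← 0.893·0.0322 / (0.893·0.0322 + 0.195·0.9678) = 0.028720/0.21745 = 0.1321.

Posterior P(H) ≈ 0.1321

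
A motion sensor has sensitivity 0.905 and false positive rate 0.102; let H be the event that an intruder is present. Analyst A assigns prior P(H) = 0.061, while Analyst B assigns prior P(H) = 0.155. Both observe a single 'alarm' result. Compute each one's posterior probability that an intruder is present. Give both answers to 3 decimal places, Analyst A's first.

The likelihood ratio for an 'alarm' result is 0.905/0.102 = 8.8725.
Analyst A: prior odds 0.061/0.939 = 0.064963; posterior odds 0.57638; posterior probability 0.366.
Analyst B: prior odds 0.155/0.845 = 0.18343; posterior odds 1.6275; posterior probability 0.619.

Analyst A: 0.366; Analyst B: 0.619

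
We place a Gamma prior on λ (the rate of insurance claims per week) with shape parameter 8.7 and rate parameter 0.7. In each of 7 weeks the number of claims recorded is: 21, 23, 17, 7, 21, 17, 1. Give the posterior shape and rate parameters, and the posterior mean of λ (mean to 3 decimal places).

Posterior: Gamma(shape=115.7, rate=7.7); mean ≈ 15.026

Total count ∑xᵢ = 107 over n = 7 weeks.
Gamma is conjugate to the Poisson likelihood: posterior is Gamma(shape = 8.7+107 = 115.7, rate = 0.7+7 = 7.7).
E[λ | data] = 115.7/7.7 = 15.026.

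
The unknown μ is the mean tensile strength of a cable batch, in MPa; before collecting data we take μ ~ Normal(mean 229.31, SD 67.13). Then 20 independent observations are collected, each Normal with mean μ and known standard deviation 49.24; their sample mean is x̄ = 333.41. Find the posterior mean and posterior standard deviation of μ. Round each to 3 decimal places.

Prior precision 1/τ₀² = 1/67.13² = 0.00022190; data precision n/σ² = 20/49.24² = 0.00824886.
Posterior precision = 0.00022190 + 0.00824886 = 0.00847076, giving posterior SD = 1/√0.00847076 = 10.865.
Posterior mean = (0.00022190·229.31 + 0.00824886·333.41) / 0.00847076 = 330.683.

Posterior mean ≈ 330.683; posterior SD ≈ 10.865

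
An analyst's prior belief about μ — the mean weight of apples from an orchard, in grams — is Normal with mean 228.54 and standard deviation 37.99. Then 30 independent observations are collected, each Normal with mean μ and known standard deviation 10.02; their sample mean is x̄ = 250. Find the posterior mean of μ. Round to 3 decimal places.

Posterior mean ≈ 249.950

With known σ, the Normal prior is conjugate. Weight on the data is w = (n/σ²)/(n/σ² + 1/τ₀²) = 0.298804/(0.298804+0.00069289) = 0.99769.
Posterior mean = w·x̄ + (1−w)·μ₀ = 0.99769·250 + 0.0023135·228.54 = 249.950.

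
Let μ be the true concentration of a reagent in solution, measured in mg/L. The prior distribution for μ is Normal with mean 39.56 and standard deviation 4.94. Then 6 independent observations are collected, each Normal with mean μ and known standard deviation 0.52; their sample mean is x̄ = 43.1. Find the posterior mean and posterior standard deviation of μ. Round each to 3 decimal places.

Posterior mean ≈ 43.093; posterior SD ≈ 0.212

Prior precision 1/τ₀² = 1/4.94² = 0.0409776; data precision n/σ² = 6/0.52² = 22.1893.
Posterior precision = 0.0409776 + 22.1893 = 22.2303, giving posterior SD = 1/√22.2303 = 0.212.
Posterior mean = (0.0409776·39.56 + 22.1893·43.1) / 22.2303 = 43.093.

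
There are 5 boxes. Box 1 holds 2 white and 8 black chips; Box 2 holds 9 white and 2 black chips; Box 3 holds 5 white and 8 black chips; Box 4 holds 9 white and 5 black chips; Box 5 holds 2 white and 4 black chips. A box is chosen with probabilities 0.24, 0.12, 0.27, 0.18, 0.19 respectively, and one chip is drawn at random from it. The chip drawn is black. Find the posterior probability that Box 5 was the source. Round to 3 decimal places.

Posterior probability ≈ 0.222

P(black|Box 1) = 0.8; P(black|Box 2) = 0.1818; P(black|Box 3) = 0.6154; P(black|Box 4) = 0.3571; P(black|Box 5) = 0.6667.
Prior × likelihood for each source: 0.24·0.8=0.1920, 0.12·0.1818=0.02182, 0.27·0.6154=0.1662, 0.18·0.3571=0.06429, 0.19·0.6667=0.1267. Summing gives P(black) = 0.57092.
P(Box 5 | black) = 0.1267 / 0.57092 = 0.222.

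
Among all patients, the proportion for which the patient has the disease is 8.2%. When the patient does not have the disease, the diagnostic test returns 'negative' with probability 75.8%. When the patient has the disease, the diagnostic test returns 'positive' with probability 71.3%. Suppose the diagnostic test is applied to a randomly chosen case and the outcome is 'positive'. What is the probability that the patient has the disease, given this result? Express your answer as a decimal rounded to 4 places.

P(H | E) ≈ 0.2083

Let H be the event that the patient has the disease. P(H) = 0.082, so P(¬H) = 0.918. With E the 'positive' result, P(E|H) = 0.713 and P(E|¬H) = 0.242.
P(E) = 0.713·0.082 + 0.242·0.918 = 0.058466 + 0.22216 = 0.28062.
By Bayes' theorem, P(H|E) = 0.058466 / 0.28062 = 0.2083.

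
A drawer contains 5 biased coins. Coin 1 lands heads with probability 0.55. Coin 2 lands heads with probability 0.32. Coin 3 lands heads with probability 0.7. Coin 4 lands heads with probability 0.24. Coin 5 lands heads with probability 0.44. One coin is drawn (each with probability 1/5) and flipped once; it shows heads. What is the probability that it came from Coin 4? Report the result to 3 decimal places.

Posterior probability ≈ 0.107

Tabulate prior·likelihood by source: [1] prior 0.2, lik 0.55, product 0.1100; [2] prior 0.2, lik 0.32, product 0.06400; [3] prior 0.2, lik 0.7, product 0.1400; [4] prior 0.2, lik 0.24, product 0.04800; [5] prior 0.2, lik 0.44, product 0.08800.
Normalizing constant = 0.45000; the posterior for Coin 4 is its product over the sum, 0.04800/0.45000 = 0.107.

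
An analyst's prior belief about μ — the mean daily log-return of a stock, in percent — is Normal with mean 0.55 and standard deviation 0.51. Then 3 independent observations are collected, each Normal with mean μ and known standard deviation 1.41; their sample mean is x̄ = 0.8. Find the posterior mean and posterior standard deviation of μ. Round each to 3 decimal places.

With known σ, the Normal prior is conjugate. Weight on the data is w = (n/σ²)/(n/σ² + 1/τ₀²) = 1.50898/(1.50898+3.84468) = 0.28186.
Posterior mean = w·x̄ + (1−w)·μ₀ = 0.28186·0.8 + 0.71814·0.55 = 0.620. Posterior variance = 1/(1.50898+3.84468) = 0.186788, so SD = 0.432.

Posterior mean ≈ 0.620; posterior SD ≈ 0.432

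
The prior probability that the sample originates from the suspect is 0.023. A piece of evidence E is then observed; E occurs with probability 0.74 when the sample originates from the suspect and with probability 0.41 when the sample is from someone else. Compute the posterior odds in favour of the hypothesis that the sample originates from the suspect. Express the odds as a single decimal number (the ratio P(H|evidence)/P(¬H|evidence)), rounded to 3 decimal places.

Prior odds = 0.023/(1−0.023) = 0.023541.
Likelihood ratio for E = 0.74/0.41 = 1.8049.
Posterior odds = prior odds × LR = 0.042489.

Posterior odds ≈ 0.042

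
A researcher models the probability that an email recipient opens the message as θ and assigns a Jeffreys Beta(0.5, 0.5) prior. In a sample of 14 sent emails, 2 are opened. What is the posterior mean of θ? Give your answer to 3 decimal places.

Observing 2 successes and 12 failures updates Beta(0.5, 0.5) by adding the success and failure counts to the two shape parameters: α = 0.5+2 = 2.5, β = 0.5+12 = 12.5.
Posterior mean = α/(α+β) = 2.5/15 = 0.167.

Posterior mean ≈ 0.167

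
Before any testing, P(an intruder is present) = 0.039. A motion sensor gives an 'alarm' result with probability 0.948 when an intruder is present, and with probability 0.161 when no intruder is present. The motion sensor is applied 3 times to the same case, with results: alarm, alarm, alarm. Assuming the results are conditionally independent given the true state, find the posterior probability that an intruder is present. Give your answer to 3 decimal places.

Let H be the event that an intruder is present; start with P(H) = 0.039. P('alarm'|H) = 0.948, P('alarm'|¬H) = 0.161.
Update on result 1 ('alarm'): P(H) ← 0.948·0.0390 / (0.948·0.0390 + 0.161·0.9610) = 0.036972/0.19169 = 0.1929.
Update on result 2 ('alarm'): P(H) ← 0.948·0.1929 / (0.948·0.1929 + 0.161·0.8071) = 0.18284/0.31279 = 0.5846.
Update on result 3 ('alarm'): P(H) ← 0.948·0.5846 / (0.948·0.5846 + 0.161·0.4154) = 0.55416/0.62104 = 0.8923.

Posterior P(H) ≈ 0.892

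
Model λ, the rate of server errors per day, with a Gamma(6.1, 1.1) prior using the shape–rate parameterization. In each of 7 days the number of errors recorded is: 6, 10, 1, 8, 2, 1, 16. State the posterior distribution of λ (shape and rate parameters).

Total count ∑xᵢ = 44 over n = 7 days.
Gamma is conjugate to the Poisson likelihood: posterior is Gamma(shape = 6.1+44 = 50.1, rate = 1.1+7 = 8.1).

Posterior: Gamma(shape=50.1, rate=8.1)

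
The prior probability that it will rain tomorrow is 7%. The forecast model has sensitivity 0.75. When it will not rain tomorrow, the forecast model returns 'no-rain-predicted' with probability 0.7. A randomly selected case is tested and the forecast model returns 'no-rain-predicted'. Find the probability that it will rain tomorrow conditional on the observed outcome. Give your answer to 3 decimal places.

P(H | E) ≈ 0.026

Let H be the event that it will rain tomorrow. P(H) = 0.07, so P(¬H) = 0.93. With E the 'no-rain-predicted' result, P(E|H) = 0.25 and P(E|¬H) = 0.7.
P(E) = 0.25·0.07 + 0.7·0.93 = 0.017500 + 0.65100 = 0.66850.
By Bayes' theorem, P(H|E) = 0.017500 / 0.66850 = 0.026.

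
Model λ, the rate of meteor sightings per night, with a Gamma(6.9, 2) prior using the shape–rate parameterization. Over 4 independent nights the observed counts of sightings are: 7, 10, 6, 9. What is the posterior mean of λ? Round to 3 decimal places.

Total count ∑xᵢ = 32 over n = 4 nights.
Gamma is conjugate to the Poisson likelihood: posterior is Gamma(shape = 6.9+32 = 38.9, rate = 2+4 = 6).
Posterior mean = shape/rate = 38.9/6 = 6.483.

Posterior mean ≈ 6.483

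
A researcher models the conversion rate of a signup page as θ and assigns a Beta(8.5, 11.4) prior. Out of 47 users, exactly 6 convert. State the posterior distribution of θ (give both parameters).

Posterior: Beta(14.5, 52.4)

The binomial likelihood is conjugate to the Beta prior: with 6 successes and 41 failures, the posterior is Beta(8.5+6, 11.4+41) = Beta(14.5, 52.4).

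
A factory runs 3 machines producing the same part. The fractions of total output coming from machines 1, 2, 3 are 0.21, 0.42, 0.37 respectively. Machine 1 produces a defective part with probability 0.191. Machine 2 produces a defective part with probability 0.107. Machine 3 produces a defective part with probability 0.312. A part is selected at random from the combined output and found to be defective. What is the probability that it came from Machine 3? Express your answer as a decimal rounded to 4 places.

Tabulate prior·likelihood by source: [1] prior 0.21, lik 0.191, product 0.04011; [2] prior 0.42, lik 0.107, product 0.04494; [3] prior 0.37, lik 0.312, product 0.1154.
Normalizing constant = 0.20049; the posterior for Machine 3 is its product over the sum, 0.1154/0.20049 = 0.5758.

Posterior probability ≈ 0.5758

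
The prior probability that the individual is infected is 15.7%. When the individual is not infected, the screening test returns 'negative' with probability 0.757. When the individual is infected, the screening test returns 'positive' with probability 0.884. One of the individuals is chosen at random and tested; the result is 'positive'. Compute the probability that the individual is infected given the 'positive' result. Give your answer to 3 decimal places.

P(H | E) ≈ 0.404

Write H for 'the individual is infected'. Prior odds H:¬H = 0.157/0.843 = 0.18624. For the 'positive' outcome, the likelihood ratio is 0.884/0.243 = 3.6379.
Posterior odds = 0.18624 × 3.6379 = 0.67751, so P(H|E) = 0.67751/(1+0.67751) = 0.404.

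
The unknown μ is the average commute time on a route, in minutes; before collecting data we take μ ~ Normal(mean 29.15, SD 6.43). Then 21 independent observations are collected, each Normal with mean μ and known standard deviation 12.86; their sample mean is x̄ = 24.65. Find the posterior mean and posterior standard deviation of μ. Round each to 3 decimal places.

With known σ, the Normal prior is conjugate. Weight on the data is w = (n/σ²)/(n/σ² + 1/τ₀²) = 0.126981/(0.126981+0.0241868) = 0.84000.
Posterior mean = w·x̄ + (1−w)·μ₀ = 0.84000·24.65 + 0.16000·29.15 = 25.370. Posterior variance = 1/(0.126981+0.0241868) = 6.61518, so SD = 2.572.

Posterior mean ≈ 25.370; posterior SD ≈ 2.572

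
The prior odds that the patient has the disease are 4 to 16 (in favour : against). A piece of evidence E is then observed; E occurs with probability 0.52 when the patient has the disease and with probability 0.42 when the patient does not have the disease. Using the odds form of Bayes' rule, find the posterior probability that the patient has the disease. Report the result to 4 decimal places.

Prior odds = 4/16 = 0.25000.
Likelihood ratio for E = 0.52/0.42 = 1.2381.
Posterior odds = prior odds × LR = 0.30952.
Posterior probability = odds/(1+odds) = 0.30952/1.3095 = 0.2364.

Posterior probability ≈ 0.2364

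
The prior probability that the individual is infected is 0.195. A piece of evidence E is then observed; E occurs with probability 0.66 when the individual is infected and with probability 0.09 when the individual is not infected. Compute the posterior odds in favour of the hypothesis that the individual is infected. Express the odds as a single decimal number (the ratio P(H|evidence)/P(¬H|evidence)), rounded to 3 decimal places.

Prior odds = 0.195/(1−0.195) = 0.24224.
Likelihood ratio for E = 0.66/0.09 = 7.3333.
Posterior odds = prior odds × LR = 1.7764.

Posterior odds ≈ 1.776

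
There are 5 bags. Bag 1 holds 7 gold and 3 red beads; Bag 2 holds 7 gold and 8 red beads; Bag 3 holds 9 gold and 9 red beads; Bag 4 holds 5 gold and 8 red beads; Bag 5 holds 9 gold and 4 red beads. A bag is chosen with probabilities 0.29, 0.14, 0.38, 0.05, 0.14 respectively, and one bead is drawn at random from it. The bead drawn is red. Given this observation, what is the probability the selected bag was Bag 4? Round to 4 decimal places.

P(red|Bag 1) = 0.3; P(red|Bag 2) = 0.5333; P(red|Bag 3) = 0.5; P(red|Bag 4) = 0.6154; P(red|Bag 5) = 0.3077.
Prior × likelihood for each source: 0.29·0.3=0.08700, 0.14·0.5333=0.07467, 0.38·0.5=0.1900, 0.05·0.6154=0.03077, 0.14·0.3077=0.04308. Summing gives P(red) = 0.42551.
P(Bag 4 | red) = 0.03077 / 0.42551 = 0.0723.

Posterior probability ≈ 0.0723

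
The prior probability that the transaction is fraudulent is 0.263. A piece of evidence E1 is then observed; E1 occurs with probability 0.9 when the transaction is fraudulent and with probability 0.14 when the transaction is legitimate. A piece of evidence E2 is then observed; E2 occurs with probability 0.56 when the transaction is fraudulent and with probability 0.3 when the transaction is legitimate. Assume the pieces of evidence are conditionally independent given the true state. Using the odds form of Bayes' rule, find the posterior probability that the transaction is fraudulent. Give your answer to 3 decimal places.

Prior odds = 0.263/(1−0.263) = 0.35685.
Likelihood ratio for E1 = 0.9/0.14 = 6.4286.
Likelihood ratio for E2 = 0.56/0.3 = 1.8667.
Posterior odds = prior odds × LR₁ × LR₂ = 4.2822.
Posterior probability = odds/(1+odds) = 4.2822/5.2822 = 0.811.

Posterior probability ≈ 0.811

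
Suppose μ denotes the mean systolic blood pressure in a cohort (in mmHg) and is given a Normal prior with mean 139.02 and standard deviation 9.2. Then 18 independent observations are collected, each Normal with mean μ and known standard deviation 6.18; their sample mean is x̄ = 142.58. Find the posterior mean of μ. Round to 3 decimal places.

Posterior mean ≈ 142.493

Prior precision 1/τ₀² = 1/9.2² = 0.0118147; data precision n/σ² = 18/6.18² = 0.471298.
Posterior precision = 0.0118147 + 0.471298 = 0.483113.
Posterior mean = (0.0118147·139.02 + 0.471298·142.58) / 0.483113 = 142.493.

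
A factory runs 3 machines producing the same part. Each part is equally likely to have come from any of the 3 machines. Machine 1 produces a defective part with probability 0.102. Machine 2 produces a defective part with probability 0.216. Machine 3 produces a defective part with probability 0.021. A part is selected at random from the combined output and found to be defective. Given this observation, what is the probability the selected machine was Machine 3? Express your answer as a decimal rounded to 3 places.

Posterior probability ≈ 0.062

P(defective|M1) = 0.102; P(defective|M2) = 0.216; P(defective|M3) = 0.021.
Prior × likelihood for each source: 0.333333·0.102=0.03400, 0.333333·0.216=0.07200, 0.333333·0.021=0.007000. Summing gives P(defective) = 0.11300.
P(Machine 3 | defective) = 0.007000 / 0.11300 = 0.062.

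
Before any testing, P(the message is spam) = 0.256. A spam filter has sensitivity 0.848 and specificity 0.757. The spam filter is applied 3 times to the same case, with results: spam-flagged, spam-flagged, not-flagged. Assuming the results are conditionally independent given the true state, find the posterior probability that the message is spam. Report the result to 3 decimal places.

Posterior P(H) ≈ 0.457

Let H be the event that the message is spam; start with P(H) = 0.256. P('spam-flagged'|H) = 0.848, P('spam-flagged'|¬H) = 0.243.
Update on result 1 ('spam-flagged'): P(H) ← 0.848·0.2560 / (0.848·0.2560 + 0.243·0.7440) = 0.21709/0.39788 = 0.5456.
Update on result 2 ('spam-flagged'): P(H) ← 0.848·0.5456 / (0.848·0.5456 + 0.243·0.4544) = 0.46268/0.57310 = 0.8073.
Update on result 3 ('not-flagged'): P(H) ← 0.152·0.8073 / (0.152·0.8073 + 0.757·0.1927) = 0.12271/0.26856 = 0.4569.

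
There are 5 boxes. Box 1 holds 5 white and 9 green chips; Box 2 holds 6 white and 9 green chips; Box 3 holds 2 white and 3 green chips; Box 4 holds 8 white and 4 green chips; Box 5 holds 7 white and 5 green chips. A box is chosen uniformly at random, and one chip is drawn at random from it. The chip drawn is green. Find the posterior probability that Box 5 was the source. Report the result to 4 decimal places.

Tabulate prior·likelihood by source: [1] prior 0.2, lik 0.6429, product 0.1286; [2] prior 0.2, lik 0.6, product 0.1200; [3] prior 0.2, lik 0.6, product 0.1200; [4] prior 0.2, lik 0.3333, product 0.06667; [5] prior 0.2, lik 0.4167, product 0.08333.
Normalizing constant = 0.51857; the posterior for Box 5 is its product over the sum, 0.08333/0.51857 = 0.1607.

Posterior probability ≈ 0.1607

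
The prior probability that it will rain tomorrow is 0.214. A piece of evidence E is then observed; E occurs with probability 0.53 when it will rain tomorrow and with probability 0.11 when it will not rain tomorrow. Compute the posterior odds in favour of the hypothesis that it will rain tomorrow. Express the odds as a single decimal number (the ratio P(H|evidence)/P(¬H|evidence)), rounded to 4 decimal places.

Prior odds = 0.214/(1−0.214) = 0.27226.
Likelihood ratio for E = 0.53/0.11 = 4.8182.
Posterior odds = prior odds × LR = 1.3118.

Posterior odds ≈ 1.3118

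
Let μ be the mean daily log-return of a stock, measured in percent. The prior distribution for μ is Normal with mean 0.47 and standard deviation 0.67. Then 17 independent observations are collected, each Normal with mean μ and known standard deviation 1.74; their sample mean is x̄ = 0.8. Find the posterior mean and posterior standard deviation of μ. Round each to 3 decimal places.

With known σ, the Normal prior is conjugate. Weight on the data is w = (n/σ²)/(n/σ² + 1/τ₀²) = 5.61501/(5.61501+2.22767) = 0.71596.
Posterior mean = w·x̄ + (1−w)·μ₀ = 0.71596·0.8 + 0.28404·0.47 = 0.706. Posterior variance = 1/(5.61501+2.22767) = 0.127507, so SD = 0.357.

Posterior mean ≈ 0.706; posterior SD ≈ 0.357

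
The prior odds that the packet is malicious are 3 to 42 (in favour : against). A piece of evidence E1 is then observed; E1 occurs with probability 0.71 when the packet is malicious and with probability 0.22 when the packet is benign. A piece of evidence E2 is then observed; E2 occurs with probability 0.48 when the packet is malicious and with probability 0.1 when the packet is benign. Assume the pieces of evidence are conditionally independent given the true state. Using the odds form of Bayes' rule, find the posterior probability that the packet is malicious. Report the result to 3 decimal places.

Posterior probability ≈ 0.525

Prior odds = 3/42 = 0.071429.
Likelihood ratio for E1 = 0.71/0.22 = 3.2273.
Likelihood ratio for E2 = 0.48/0.1 = 4.8000.
Posterior odds = prior odds × LR₁ × LR₂ = 1.1065.
Posterior probability = odds/(1+odds) = 1.1065/2.1065 = 0.525.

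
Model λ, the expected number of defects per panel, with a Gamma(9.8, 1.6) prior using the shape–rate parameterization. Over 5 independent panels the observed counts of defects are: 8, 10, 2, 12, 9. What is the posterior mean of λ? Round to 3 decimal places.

Posterior mean ≈ 7.697

Total count ∑xᵢ = 41 over n = 5 panels.
Gamma is conjugate to the Poisson likelihood: posterior is Gamma(shape = 9.8+41 = 50.8, rate = 1.6+5 = 6.6).
E[λ | data] = 50.8/6.6 = 7.697.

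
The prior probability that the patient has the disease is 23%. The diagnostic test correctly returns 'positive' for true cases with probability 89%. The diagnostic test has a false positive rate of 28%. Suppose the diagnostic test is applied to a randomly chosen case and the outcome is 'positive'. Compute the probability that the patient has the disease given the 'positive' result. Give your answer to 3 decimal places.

P(H | E) ≈ 0.487

Let H be the event that the patient has the disease. P(H) = 0.23, so P(¬H) = 0.77. With E the 'positive' result, P(E|H) = 0.89 and P(E|¬H) = 0.28.
P(E) = 0.89·0.23 + 0.28·0.77 = 0.20470 + 0.21560 = 0.42030.
By Bayes' theorem, P(H|E) = 0.20470 / 0.42030 = 0.487.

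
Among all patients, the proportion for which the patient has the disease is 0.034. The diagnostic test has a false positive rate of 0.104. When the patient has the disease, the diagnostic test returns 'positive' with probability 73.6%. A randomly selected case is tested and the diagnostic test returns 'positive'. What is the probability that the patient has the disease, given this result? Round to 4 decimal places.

P(H | E) ≈ 0.1994

Write H for 'the patient has the disease'. Prior odds H:¬H = 0.034/0.966 = 0.035197. For the 'positive' outcome, the likelihood ratio is 0.736/0.104 = 7.0769.
Posterior odds = 0.035197 × 7.0769 = 0.24908, so P(H|E) = 0.24908/(1+0.24908) = 0.1994.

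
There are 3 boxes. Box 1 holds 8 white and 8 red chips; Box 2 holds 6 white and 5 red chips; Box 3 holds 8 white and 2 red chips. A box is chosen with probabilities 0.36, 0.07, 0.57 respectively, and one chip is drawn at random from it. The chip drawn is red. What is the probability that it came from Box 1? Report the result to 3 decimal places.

Posterior probability ≈ 0.552

Tabulate prior·likelihood by source: [1] prior 0.36, lik 0.5, product 0.1800; [2] prior 0.07, lik 0.4545, product 0.03182; [3] prior 0.57, lik 0.2, product 0.1140.
Normalizing constant = 0.32582; the posterior for Box 1 is its product over the sum, 0.1800/0.32582 = 0.552.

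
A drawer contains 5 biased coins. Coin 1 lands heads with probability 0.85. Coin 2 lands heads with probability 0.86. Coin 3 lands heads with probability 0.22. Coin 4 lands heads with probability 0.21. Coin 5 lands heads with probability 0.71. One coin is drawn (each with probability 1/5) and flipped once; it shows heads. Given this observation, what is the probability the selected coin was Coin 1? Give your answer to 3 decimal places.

Posterior probability ≈ 0.298

P(heads|C1) = 0.85; P(heads|C2) = 0.86; P(heads|C3) = 0.22; P(heads|C4) = 0.21; P(heads|C5) = 0.71.
Prior × likelihood for each source: 0.2·0.85=0.1700, 0.2·0.86=0.1720, 0.2·0.22=0.04400, 0.2·0.21=0.04200, 0.2·0.71=0.1420. Summing gives P(heads) = 0.57000.
P(Coin 1 | heads) = 0.1700 / 0.57000 = 0.298.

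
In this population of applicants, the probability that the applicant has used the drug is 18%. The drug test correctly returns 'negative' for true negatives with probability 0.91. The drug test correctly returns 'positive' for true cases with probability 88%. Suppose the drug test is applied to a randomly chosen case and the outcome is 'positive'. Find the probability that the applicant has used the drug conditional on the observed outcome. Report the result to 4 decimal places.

Write H for 'the applicant has used the drug'. Prior odds H:¬H = 0.18/0.82 = 0.21951. For the 'positive' outcome, the likelihood ratio is 0.88/0.09 = 9.7778.
Posterior odds = 0.21951 × 9.7778 = 2.1463, so P(H|E) = 2.1463/(1+2.1463) = 0.6822.

P(H | E) ≈ 0.6822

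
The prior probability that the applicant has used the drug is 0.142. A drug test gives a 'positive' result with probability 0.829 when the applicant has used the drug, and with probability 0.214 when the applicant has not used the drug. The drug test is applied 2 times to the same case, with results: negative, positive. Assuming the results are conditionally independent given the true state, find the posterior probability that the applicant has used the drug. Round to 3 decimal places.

Posterior P(H) ≈ 0.122

With H the event that the applicant has used the drug, the joint likelihood of the observed sequence is P(data|H) = 0.171·0.829 = 0.14176 and P(data|¬H) = 0.786·0.214 = 0.16820.
Bayes: P(H|data) = 0.142·0.14176 / (0.142·0.14176 + 0.858·0.16820) = 0.020130/0.16445 = 0.1224.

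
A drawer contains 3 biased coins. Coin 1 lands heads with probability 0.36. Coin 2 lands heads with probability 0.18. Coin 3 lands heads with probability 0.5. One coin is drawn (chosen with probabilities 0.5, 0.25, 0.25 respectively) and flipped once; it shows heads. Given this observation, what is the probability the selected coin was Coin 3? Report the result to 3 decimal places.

Tabulate prior·likelihood by source: [1] prior 0.5, lik 0.36, product 0.1800; [2] prior 0.25, lik 0.18, product 0.04500; [3] prior 0.25, lik 0.5, product 0.1250.
Normalizing constant = 0.35000; the posterior for Coin 3 is its product over the sum, 0.1250/0.35000 = 0.357.

Posterior probability ≈ 0.357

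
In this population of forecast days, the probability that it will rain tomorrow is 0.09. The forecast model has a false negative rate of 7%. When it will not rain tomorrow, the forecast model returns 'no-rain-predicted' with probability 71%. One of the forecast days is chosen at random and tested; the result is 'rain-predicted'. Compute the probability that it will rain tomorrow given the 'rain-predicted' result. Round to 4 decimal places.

Write H for 'it will rain tomorrow'. Prior odds H:¬H = 0.09/0.91 = 0.098901. For the 'rain-predicted' outcome, the likelihood ratio is 0.93/0.29 = 3.2069.
Posterior odds = 0.098901 × 3.2069 = 0.31717, so P(H|E) = 0.31717/(1+0.31717) = 0.2408.

P(H | E) ≈ 0.2408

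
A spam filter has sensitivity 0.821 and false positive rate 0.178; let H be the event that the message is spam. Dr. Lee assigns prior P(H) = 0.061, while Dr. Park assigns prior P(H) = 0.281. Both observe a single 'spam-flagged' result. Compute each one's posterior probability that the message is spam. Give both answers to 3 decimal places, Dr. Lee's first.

The likelihood ratio for a 'spam-flagged' result is 0.821/0.178 = 4.6124.
Dr. Lee: prior odds 0.061/0.939 = 0.064963; posterior odds 0.29963; posterior probability 0.231.
Dr. Park: prior odds 0.281/0.719 = 0.39082; posterior odds 1.8026; posterior probability 0.643.

Dr. Lee: 0.231; Dr. Park: 0.643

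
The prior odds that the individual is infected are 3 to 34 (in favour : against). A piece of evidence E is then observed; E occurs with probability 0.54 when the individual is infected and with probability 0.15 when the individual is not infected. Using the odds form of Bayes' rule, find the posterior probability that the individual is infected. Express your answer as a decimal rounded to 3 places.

Prior odds = 3/34 = 0.088235. In log-odds, ln(0.088235) = -2.4277.
Add log likelihood ratio: ln(3.6000) = 1.2809.
Posterior log-odds = -1.1468, so posterior odds = exp(-1.1468) = 0.31765. Converting, P(H|E) = 0.31765/1.3176 = 0.241.

Posterior probability ≈ 0.241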